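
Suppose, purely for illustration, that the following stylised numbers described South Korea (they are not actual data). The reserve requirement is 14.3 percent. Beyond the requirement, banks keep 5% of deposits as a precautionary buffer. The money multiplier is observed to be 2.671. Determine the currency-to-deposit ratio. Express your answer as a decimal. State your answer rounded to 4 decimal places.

Using m = 2.671. From m = (1 + c)/(c + rr + e), rearranging gives 1 + c = m·(c + rr + e), so c·(1 − m) = m·(rr + e) − 1.
Hence c = [m·(rr + e) − 1]/(1 − m) = [2.671 × (0.143 + 0.05) − 1] / (1 − 2.671) ≈ 0.289944.

0.2899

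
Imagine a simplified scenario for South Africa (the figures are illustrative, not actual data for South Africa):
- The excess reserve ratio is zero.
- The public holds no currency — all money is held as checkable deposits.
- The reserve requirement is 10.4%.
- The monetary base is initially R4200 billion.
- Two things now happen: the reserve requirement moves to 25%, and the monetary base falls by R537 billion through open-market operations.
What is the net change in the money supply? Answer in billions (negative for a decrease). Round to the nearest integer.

-25733 billion

Before: m₁ = 1 / (0.104) ≈ 9.61538, MB₁ = 4200, so M₁ = 9.61538 × 4200 = 40384.596 billion.
After: m₂ = 1 / (0.25) = 4, MB₂ = 4200 − 537 = 3663, so M₂ = 4 × 3663 = 14652 billion.
ΔM = M₂ − M₁ = 14652 − 40384.596 = -25732.596 billion.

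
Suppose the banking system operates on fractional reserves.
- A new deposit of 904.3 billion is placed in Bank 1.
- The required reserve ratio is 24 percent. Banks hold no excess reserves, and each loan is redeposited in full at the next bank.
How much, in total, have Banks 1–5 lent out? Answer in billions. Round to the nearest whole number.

2138 billion

Bank i lends (1 − rr)^i of the original deposit: Bank 1 lends 904.3·0.7600 = 687.2680, Bank 2 lends 904.3·0.7600² ≈ 522.3237, and so on.
Summing a geometric series: total = 904.3·[0.7600·(1 − 0.7600^5) / (1 − 0.7600)] ≈ 2137.5394 billion.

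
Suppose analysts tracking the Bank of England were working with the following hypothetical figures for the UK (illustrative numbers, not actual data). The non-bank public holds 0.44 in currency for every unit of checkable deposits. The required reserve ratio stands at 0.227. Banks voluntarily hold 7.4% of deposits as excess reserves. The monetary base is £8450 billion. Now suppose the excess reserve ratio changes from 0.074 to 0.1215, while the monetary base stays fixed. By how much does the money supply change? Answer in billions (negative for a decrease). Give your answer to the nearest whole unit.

-989 billion

Initially m₁ = (1 + 0.44) / (0.227 + 0.074 + 0.44) ≈ 1.94332, so M₁ = 1.94332 × 8450 = 16421.054 billion.
After the change m₂ = (1 + 0.44) / (0.227 + 0.1215 + 0.44) ≈ 1.82625, so M₂ = 1.82625 × 8450 = 15431.8125 billion.
ΔM = M₂ − M₁ = 15431.8125 − 16421.054 = -989.2415 billion.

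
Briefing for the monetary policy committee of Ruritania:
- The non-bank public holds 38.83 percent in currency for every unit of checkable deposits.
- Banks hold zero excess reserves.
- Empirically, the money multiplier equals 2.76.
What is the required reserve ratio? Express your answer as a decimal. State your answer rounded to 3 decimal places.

Using m = 2.76. Since m = (1 + c)/(c + rr + e), the denominator satisfies c + rr + e = (1 + c)/m = (1 + 0.3883) / 2.76 ≈ 0.503007.
With c = 0.3883 and e = 0, the required reserve ratio is 0.503007 − 0.3883 − 0 = 0.114707.

0.115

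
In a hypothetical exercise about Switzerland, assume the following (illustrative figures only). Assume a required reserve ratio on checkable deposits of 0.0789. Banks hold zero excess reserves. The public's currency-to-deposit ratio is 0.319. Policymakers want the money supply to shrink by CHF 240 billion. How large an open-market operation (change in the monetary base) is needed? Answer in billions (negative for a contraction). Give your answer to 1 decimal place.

The money multiplier is m = (1 + c) / (rr + c) = (1 + 0.319) / (0.0789 + 0.319) ≈ 3.31490.
ΔMB = ΔM / m = (−240) / 3.31490 ≈ -72.4004 billion.

-72.4 billion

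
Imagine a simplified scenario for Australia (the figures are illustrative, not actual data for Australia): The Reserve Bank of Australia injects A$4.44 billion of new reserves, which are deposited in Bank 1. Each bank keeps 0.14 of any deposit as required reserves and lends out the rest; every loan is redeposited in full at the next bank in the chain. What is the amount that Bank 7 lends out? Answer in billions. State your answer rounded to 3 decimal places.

A$1.545 billion

Each bank lends a fraction (1 − rr) = 0.8600 of the deposit it receives, so Bank 7 receives 4.44·0.8600^6 and lends 4.44·0.8600^7 ≈ 1.5448 billion.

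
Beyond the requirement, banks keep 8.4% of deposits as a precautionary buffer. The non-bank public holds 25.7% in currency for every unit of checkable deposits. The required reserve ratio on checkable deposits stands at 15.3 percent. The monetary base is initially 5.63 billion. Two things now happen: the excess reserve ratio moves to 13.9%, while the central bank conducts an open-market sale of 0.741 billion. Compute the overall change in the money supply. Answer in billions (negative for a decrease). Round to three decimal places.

Before: m₁ = (1 + 0.257) / (0.153 + 0.084 + 0.257) ≈ 2.54453, MB₁ = 5.63, so M₁ = 2.54453 × 5.63 ≈ 14.3257 billion.
After: m₂ = (1 + 0.257) / (0.153 + 0.139 + 0.257) ≈ 2.28962, MB₂ = 5.63 − 0.741 = 4.889, so M₂ = 2.28962 × 4.889 ≈ 11.194 billion.
ΔM = M₂ − M₁ = 11.194 − 14.3257 = -3.1317 billion.

-3.132 billion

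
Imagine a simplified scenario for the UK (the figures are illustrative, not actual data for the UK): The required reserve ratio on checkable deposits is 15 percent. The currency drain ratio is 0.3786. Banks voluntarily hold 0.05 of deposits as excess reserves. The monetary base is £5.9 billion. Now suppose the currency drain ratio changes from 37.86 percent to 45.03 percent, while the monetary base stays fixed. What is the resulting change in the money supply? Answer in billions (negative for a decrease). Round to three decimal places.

Initially m₁ = (1 + 0.3786) / (0.15 + 0.05 + 0.3786) ≈ 2.38265, so M₁ = 2.38265 × 5.9 ≈ 14.0576 billion.
After the change m₂ = (1 + 0.4503) / (0.15 + 0.05 + 0.4503) ≈ 2.23020, so M₂ = 2.23020 × 5.9 ≈ 13.1582 billion.
ΔM = M₂ − M₁ = 13.1582 − 14.0576 = -0.8994 billion.

-0.899 billion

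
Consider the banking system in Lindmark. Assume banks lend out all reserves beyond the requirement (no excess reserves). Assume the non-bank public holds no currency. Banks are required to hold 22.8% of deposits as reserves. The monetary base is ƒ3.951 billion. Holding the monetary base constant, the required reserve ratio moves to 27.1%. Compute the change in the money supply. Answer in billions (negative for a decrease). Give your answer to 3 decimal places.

-2.750 billion

Initially m₁ = 1 / (0.228) ≈ 4.38596, so M₁ = 4.38596 × 3.951 ≈ 17.3289 billion.
After the change m₂ = 1 / (0.271) ≈ 3.69004, so M₂ = 3.69004 × 3.951 ≈ 14.5793 billion.
ΔM = M₂ − M₁ = 14.5793 − 17.3289 = -2.7496 billion.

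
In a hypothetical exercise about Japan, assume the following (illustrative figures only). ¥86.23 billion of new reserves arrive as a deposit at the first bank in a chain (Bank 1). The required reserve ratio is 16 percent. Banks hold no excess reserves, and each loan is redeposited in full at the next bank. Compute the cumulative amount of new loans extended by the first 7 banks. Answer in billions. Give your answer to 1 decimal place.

¥319.1 billion

Bank i lends (1 − rr)^i of the original deposit: Bank 1 lends 86.23·0.8400 = 72.4332, Bank 2 lends 86.23·0.8400² ≈ 60.8439, and so on.
Summing a geometric series: total = 86.23·[0.8400·(1 − 0.8400^7) / (1 − 0.8400)] ≈ 319.1179 billion.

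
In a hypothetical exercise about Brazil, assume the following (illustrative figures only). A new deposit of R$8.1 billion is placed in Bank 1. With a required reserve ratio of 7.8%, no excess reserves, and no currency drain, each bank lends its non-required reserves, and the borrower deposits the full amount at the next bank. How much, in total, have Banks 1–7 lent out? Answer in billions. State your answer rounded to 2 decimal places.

Bank i lends (1 − rr)^i of the original deposit: Bank 1 lends 8.1·0.9220 = 7.4682, Bank 2 lends 8.1·0.9220² ≈ 6.8857, and so on.
Summing a geometric series: total = 8.1·[0.9220·(1 − 0.9220^7) / (1 − 0.9220)] ≈ 41.5164 billion.

R$41.52 billion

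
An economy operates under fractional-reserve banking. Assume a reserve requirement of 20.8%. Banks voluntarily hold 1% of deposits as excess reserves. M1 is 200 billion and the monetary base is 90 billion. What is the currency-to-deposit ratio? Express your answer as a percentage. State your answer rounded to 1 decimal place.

42.2%

Using m = M/MB = 200/90 ≈ 2.222222. From m = (1 + c)/(c + rr + e), rearranging gives 1 + c = m·(c + rr + e), so c·(1 − m) = m·(rr + e) − 1.
Hence c = [m·(rr + e) − 1]/(1 − m) = [2.222222 × (0.208 + 0.01) − 1] / (1 − 2.222222) ≈ 0.421818.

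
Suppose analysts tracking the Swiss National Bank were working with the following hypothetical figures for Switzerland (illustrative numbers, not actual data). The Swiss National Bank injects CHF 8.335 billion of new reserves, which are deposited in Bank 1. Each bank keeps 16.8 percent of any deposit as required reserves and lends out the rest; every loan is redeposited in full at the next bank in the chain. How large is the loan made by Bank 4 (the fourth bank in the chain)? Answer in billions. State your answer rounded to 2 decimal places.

CHF 3.99 billion

Each bank lends a fraction (1 − rr) = 0.8320 of the deposit it receives, so Bank 4 receives 8.335·0.8320^3 and lends 8.335·0.8320^4 ≈ 3.9939 billion.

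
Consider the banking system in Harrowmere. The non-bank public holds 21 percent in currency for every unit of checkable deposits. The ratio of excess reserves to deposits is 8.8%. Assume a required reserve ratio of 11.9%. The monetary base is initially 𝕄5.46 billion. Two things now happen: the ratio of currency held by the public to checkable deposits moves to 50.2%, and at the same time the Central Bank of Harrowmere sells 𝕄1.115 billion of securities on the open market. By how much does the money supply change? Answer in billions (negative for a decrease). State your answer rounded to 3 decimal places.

-6.638 billion

Before: m₁ = (1 + 0.21) / (0.119 + 0.088 + 0.21) ≈ 2.90168, MB₁ = 5.46, so M₁ = 2.90168 × 5.46 ≈ 15.8432 billion.
After: m₂ = (1 + 0.502) / (0.119 + 0.088 + 0.502) ≈ 2.11848, MB₂ = 5.46 − 1.115 = 4.345, so M₂ = 2.11848 × 4.345 ≈ 9.2048 billion.
ΔM = M₂ − M₁ = 9.2048 − 15.8432 = -6.6384 billion.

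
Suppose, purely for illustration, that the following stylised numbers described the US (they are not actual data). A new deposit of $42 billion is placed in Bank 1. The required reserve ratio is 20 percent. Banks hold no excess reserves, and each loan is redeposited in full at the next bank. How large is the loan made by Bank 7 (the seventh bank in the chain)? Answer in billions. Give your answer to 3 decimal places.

Each bank lends a fraction (1 − rr) = 0.8000 of the deposit it receives, so Bank 7 receives 42·0.8000^6 and lends 42·0.8000^7 ≈ 8.8080 billion.

$8.808 billion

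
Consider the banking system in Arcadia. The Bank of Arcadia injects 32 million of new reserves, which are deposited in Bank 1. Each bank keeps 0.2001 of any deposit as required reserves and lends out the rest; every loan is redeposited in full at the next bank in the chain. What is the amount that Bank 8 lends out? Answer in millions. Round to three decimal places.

5.363 million

Each bank lends a fraction (1 − rr) = 0.7999 of the deposit it receives, so Bank 8 receives 32·0.7999^7 and lends 32·0.7999^8 ≈ 5.3633 million.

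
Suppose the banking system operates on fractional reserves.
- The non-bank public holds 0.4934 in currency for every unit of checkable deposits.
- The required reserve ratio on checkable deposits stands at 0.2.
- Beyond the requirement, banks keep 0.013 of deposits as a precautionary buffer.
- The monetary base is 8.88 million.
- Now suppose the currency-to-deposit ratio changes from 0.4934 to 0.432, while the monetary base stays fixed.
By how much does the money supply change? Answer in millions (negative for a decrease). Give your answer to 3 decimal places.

Initially m₁ = (1 + 0.4934) / (0.2 + 0.013 + 0.4934) ≈ 2.11410, so M₁ = 2.11410 × 8.88 ≈ 18.7732 million.
After the change m₂ = (1 + 0.432) / (0.2 + 0.013 + 0.432) ≈ 2.22016, so M₂ = 2.22016 × 8.88 ≈ 19.715 million.
ΔM = M₂ − M₁ = 19.715 − 18.7732 = 0.9418 million.

0.942 million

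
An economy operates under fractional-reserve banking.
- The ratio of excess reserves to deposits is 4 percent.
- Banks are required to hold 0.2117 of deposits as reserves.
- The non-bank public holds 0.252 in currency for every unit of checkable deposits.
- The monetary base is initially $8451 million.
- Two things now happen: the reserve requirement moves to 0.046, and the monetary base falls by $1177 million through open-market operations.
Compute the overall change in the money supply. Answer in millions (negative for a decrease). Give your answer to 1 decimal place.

Before: m₁ = (1 + 0.252) / (0.2117 + 0.04 + 0.252) ≈ 2.485607, MB₁ = 8451, so M₁ = 2.485607 × 8451 ≈ 21005.8648 million.
After: m₂ = (1 + 0.252) / (0.046 + 0.04 + 0.252) ≈ 3.704142, MB₂ = 8451 − 1177 = 7274, so M₂ = 3.704142 × 7274 ≈ 26943.9289 million.
ΔM = M₂ − M₁ = 26943.9289 − 21005.8648 = 5938.0641 million.

$5938.1 million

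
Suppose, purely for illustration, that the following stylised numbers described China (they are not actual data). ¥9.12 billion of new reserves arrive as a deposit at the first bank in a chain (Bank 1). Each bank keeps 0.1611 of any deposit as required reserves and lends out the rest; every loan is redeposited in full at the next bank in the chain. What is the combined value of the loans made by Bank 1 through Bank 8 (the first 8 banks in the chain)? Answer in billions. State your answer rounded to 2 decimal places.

¥35.84 billion

Bank i lends (1 − rr)^i of the original deposit: Bank 1 lends 9.12·0.8389 ≈ 7.6508, Bank 2 lends 9.12·0.8389² ≈ 6.4182, and so on.
Summing a geometric series: total = 9.12·[0.8389·(1 − 0.8389^8) / (1 − 0.8389)] ≈ 35.8417 billion.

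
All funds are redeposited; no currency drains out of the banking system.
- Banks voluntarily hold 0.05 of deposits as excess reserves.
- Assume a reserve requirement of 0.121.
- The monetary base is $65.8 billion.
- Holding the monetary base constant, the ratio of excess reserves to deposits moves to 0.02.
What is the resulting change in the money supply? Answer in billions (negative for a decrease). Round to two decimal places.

$81.87 billion

Initially m₁ = 1 / (0.121 + 0.05) ≈ 5.84795, so M₁ = 5.84795 × 65.8 ≈ 384.7951 billion.
After the change m₂ = 1 / (0.121 + 0.02) ≈ 7.09220, so M₂ = 7.09220 × 65.8 ≈ 466.6668 billion.
ΔM = M₂ − M₁ = 466.6668 − 384.7951 = 81.8717 billion.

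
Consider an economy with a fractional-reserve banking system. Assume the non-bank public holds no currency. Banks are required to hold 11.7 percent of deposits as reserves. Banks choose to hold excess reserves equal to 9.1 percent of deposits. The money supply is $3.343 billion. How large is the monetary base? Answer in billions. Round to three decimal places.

$0.695 billion

The money multiplier is m = 1 / (rr + e) = 1 / (0.117 + 0.091) ≈ 4.80769.
MB = M / m = 3.343 / 4.80769 ≈ 0.6953 billion.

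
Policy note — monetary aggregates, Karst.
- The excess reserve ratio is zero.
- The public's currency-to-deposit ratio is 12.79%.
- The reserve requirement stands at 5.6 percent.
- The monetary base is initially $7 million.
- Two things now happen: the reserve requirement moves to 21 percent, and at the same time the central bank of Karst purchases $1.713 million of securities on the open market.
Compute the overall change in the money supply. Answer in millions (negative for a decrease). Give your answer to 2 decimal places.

Before: m₁ = (1 + 0.1279) / (0.056 + 0.1279) ≈ 6.1332, MB₁ = 7, so M₁ = 6.1332 × 7 = 42.9324 million.
After: m₂ = (1 + 0.1279) / (0.21 + 0.1279) ≈ 3.3380, MB₂ = 7 + 1.713 = 8.713, so M₂ = 3.3380 × 8.713 ≈ 29.084 million.
ΔM = M₂ − M₁ = 29.084 − 42.9324 = -13.8484 million.

-13.85 million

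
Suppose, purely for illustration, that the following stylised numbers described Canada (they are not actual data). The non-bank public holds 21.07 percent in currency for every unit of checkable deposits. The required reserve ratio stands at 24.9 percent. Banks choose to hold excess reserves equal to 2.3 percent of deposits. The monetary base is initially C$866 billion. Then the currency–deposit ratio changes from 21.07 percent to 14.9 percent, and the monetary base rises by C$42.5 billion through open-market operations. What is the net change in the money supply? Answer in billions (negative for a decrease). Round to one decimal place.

C$307.4 billion

Before: m₁ = (1 + 0.2107) / (0.249 + 0.023 + 0.2107) ≈ 2.50818, MB₁ = 866, so M₁ = 2.50818 × 866 ≈ 2172.0839 billion.
After: m₂ = (1 + 0.149) / (0.249 + 0.023 + 0.149) ≈ 2.72922, MB₂ = 866 + 42.5 = 908.5, so M₂ = 2.72922 × 908.5 ≈ 2479.4964 billion.
ΔM = M₂ − M₁ = 2479.4964 − 2172.0839 = 307.4125 billion.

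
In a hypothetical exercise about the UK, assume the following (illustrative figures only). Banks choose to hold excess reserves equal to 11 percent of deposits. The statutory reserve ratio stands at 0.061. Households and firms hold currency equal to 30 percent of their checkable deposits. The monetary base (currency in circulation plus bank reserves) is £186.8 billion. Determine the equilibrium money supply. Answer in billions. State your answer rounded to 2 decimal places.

The money multiplier is m = (1 + c) / (rr + e + c) = (1 + 0.3) / (0.061 + 0.11 + 0.3) ≈ 2.760085.
So M = m × MB = 2.760085 × 186.8 ≈ 515.5839 billion.

£515.58 billion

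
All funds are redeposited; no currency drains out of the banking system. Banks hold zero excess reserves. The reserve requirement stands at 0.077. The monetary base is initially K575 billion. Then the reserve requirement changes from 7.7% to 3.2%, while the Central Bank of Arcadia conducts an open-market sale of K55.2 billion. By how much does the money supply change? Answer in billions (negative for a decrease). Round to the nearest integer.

Before: m₁ = 1 / (0.077) ≈ 12.9870, MB₁ = 575, so M₁ = 12.9870 × 575 = 7467.525 billion.
After: m₂ = 1 / (0.032) = 31.25, MB₂ = 575 − 55.2 = 519.8, so M₂ = 31.25 × 519.8 = 16243.75 billion.
ΔM = M₂ − M₁ = 16243.75 − 7467.525 = 8776.225 billion.

K8776 billion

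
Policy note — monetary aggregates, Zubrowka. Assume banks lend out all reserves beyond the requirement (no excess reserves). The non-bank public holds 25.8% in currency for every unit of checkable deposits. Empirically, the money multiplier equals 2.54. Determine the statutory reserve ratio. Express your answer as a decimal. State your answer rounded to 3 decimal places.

Using m = 2.54. Since m = (1 + c)/(c + rr + e), the denominator satisfies c + rr + e = (1 + c)/m = (1 + 0.258) / 2.54 ≈ 0.495276.
With c = 0.258 and e = 0, the statutory reserve ratio is 0.495276 − 0.258 − 0 = 0.237276.

0.237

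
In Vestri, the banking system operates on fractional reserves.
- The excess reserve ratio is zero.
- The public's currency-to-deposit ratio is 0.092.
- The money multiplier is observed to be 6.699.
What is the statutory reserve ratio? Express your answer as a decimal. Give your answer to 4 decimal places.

Using m = 6.699. Since m = (1 + c)/(c + rr + e), the denominator satisfies c + rr + e = (1 + c)/m = (1 + 0.092) / 6.699 ≈ 0.163009.
With c = 0.092 and e = 0, the statutory reserve ratio is 0.163009 − 0.092 − 0 = 0.071009.

0.0710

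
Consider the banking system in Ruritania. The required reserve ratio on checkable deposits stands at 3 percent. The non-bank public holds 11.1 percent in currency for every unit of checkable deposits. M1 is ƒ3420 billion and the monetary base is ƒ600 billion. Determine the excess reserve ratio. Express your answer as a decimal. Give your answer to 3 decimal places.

0.054

Using m = M/MB = 3420/600 = 5.700000. Since m = (1 + c)/(c + rr + e), the denominator satisfies c + rr + e = (1 + c)/m = (1 + 0.111) / 5.700000 ≈ 0.194912.
With c = 0.111 and rr = 0.03, the excess reserve ratio is 0.194912 − 0.111 − 0.03 = 0.053912.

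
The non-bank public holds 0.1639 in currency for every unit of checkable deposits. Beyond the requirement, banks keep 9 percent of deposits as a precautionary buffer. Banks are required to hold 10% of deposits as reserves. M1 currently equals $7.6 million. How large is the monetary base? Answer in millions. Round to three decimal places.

$2.311 million

The money multiplier is m = (1 + c) / (rr + e + c) = (1 + 0.1639) / (0.1 + 0.09 + 0.1639) ≈ 3.28878.
MB = M / m = 7.6 / 3.28878 ≈ 2.3109 million.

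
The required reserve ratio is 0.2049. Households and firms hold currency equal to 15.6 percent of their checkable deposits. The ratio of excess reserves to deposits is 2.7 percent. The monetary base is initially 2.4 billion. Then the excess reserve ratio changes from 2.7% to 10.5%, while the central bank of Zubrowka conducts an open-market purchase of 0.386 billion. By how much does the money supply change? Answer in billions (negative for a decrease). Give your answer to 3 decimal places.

Before: m₁ = (1 + 0.156) / (0.2049 + 0.027 + 0.156) ≈ 2.98015, MB₁ = 2.4, so M₁ = 2.98015 × 2.4 ≈ 7.1524 billion.
After: m₂ = (1 + 0.156) / (0.2049 + 0.105 + 0.156) ≈ 2.48122, MB₂ = 2.4 + 0.386 = 2.786, so M₂ = 2.48122 × 2.786 ≈ 6.9127 billion.
ΔM = M₂ − M₁ = 6.9127 − 7.1524 = -0.2397 billion.

-0.240 billion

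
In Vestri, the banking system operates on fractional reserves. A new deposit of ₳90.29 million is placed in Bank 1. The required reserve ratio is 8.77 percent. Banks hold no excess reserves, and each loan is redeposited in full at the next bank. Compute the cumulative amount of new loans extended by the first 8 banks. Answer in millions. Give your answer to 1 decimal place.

₳488.6 million

Bank i lends (1 − rr)^i of the original deposit: Bank 1 lends 90.29·0.9123 ≈ 82.3716, Bank 2 lends 90.29·0.9123² ≈ 75.1476, and so on.
Summing a geometric series: total = 90.29·[0.9123·(1 − 0.9123^8) / (1 − 0.9123)] ≈ 488.5512 million.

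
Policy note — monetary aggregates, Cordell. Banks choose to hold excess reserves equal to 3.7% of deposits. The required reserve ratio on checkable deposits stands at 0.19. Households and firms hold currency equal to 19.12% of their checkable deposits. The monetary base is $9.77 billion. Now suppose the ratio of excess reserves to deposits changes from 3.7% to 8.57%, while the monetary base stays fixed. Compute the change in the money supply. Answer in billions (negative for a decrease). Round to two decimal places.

Initially m₁ = (1 + 0.1912) / (0.19 + 0.037 + 0.1912) ≈ 2.8484, so M₁ = 2.8484 × 9.77 ≈ 27.8289 billion.
After the change m₂ = (1 + 0.1912) / (0.19 + 0.0857 + 0.1912) ≈ 2.5513, so M₂ = 2.5513 × 9.77 ≈ 24.9262 billion.
ΔM = M₂ − M₁ = 24.9262 − 27.8289 = -2.9027 billion.

-2.90 billion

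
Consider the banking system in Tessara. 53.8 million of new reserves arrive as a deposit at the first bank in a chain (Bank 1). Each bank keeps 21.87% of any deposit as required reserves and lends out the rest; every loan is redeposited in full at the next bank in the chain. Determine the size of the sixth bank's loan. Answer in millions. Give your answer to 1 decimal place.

Each bank lends a fraction (1 − rr) = 0.7813 of the deposit it receives, so Bank 6 receives 53.8·0.7813^5 and lends 53.8·0.7813^6 ≈ 12.2374 million.

12.2 million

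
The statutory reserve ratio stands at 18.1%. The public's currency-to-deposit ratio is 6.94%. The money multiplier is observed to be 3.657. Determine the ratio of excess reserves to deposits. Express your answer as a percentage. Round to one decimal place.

Using m = 3.657. Since m = (1 + c)/(c + rr + e), the denominator satisfies c + rr + e = (1 + c)/m = (1 + 0.0694) / 3.657 ≈ 0.292425.
With c = 0.0694 and rr = 0.181, the ratio of excess reserves to deposits is 0.292425 − 0.0694 − 0.181 = 0.042025.

4.2%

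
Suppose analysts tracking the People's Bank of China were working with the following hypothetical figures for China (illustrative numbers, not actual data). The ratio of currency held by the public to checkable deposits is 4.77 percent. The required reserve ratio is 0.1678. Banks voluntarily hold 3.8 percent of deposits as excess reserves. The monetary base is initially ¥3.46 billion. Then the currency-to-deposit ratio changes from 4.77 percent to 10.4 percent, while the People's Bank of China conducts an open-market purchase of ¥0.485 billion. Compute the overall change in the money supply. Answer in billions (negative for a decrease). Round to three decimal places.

-0.242 billion

Before: m₁ = (1 + 0.0477) / (0.1678 + 0.038 + 0.0477) ≈ 4.13294, MB₁ = 3.46, so M₁ = 4.13294 × 3.46 ≈ 14.3 billion.
After: m₂ = (1 + 0.104) / (0.1678 + 0.038 + 0.104) ≈ 3.56359, MB₂ = 3.46 + 0.485 = 3.945, so M₂ = 3.56359 × 3.945 ≈ 14.0584 billion.
ΔM = M₂ − M₁ = 14.0584 − 14.3 = -0.2416 billion.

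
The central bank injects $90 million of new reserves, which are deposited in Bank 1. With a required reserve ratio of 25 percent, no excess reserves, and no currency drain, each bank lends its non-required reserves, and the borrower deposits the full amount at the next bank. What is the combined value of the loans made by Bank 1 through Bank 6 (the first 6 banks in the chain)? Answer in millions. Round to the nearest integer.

$222 million

Bank i lends (1 − rr)^i of the original deposit: Bank 1 lends 90·0.7500 = 67.5000, Bank 2 lends 90·0.7500² = 50.6250, and so on.
Summing a geometric series: total = 90·[0.7500·(1 − 0.7500^6) / (1 − 0.7500)] ≈ 221.9458 million.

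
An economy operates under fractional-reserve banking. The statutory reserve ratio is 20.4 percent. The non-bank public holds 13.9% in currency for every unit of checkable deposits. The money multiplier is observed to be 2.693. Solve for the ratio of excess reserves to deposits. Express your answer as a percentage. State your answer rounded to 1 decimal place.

8.0%

Using m = 2.693. Since m = (1 + c)/(c + rr + e), the denominator satisfies c + rr + e = (1 + c)/m = (1 + 0.139) / 2.693 ≈ 0.422948.
With c = 0.139 and rr = 0.204, the ratio of excess reserves to deposits is 0.422948 − 0.139 − 0.204 = 0.079948.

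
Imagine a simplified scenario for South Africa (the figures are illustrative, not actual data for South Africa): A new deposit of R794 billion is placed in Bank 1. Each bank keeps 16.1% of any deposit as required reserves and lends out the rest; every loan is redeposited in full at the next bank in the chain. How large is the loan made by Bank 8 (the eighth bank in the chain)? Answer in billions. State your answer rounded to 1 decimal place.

Each bank lends a fraction (1 − rr) = 0.8390 of the deposit it receives, so Bank 8 receives 794·0.8390^7 and lends 794·0.8390^8 ≈ 194.9468 billion.

R194.9 billion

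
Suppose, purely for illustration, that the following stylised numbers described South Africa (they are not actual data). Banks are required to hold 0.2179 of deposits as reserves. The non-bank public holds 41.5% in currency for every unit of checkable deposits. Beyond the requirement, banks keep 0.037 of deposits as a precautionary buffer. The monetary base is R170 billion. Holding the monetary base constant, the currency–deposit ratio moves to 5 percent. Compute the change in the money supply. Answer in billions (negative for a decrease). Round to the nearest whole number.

Initially m₁ = (1 + 0.415) / (0.2179 + 0.037 + 0.415) ≈ 2.1123, so M₁ = 2.1123 × 170 = 359.091 billion.
After the change m₂ = (1 + 0.05) / (0.2179 + 0.037 + 0.05) ≈ 3.4438, so M₂ = 3.4438 × 170 = 585.446 billion.
ΔM = M₂ − M₁ = 585.446 − 359.091 = 226.355 billion.

R226 billion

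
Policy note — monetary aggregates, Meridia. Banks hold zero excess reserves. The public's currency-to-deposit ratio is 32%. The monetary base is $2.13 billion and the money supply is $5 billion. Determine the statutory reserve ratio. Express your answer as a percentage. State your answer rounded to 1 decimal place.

Using m = M/MB = 5/2.13 ≈ 2.347418. Since m = (1 + c)/(c + rr + e), the denominator satisfies c + rr + e = (1 + c)/m = (1 + 0.32) / 2.347418 ≈ 0.562320.
With c = 0.32 and e = 0, the statutory reserve ratio is 0.562320 − 0.32 − 0 = 0.24232.

24.2%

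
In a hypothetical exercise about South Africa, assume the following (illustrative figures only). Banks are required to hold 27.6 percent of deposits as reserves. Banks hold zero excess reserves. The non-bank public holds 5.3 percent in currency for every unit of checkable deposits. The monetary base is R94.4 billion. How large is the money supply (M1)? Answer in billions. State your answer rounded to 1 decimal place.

The money multiplier is m = (1 + c) / (rr + c) = (1 + 0.053) / (0.276 + 0.053) ≈ 3.2006.
So M = m × MB = 3.2006 × 94.4 ≈ 302.1366 billion.

R302.1 billion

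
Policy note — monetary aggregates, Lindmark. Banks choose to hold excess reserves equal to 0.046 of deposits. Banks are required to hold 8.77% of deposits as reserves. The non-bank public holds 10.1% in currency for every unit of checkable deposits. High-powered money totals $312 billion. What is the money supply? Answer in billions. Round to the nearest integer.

The money multiplier is m = (1 + c) / (rr + e + c) = (1 + 0.101) / (0.0877 + 0.046 + 0.101) ≈ 4.6911.
So M = m × MB = 4.6911 × 312 = 1463.6232 billion.

$1464 billion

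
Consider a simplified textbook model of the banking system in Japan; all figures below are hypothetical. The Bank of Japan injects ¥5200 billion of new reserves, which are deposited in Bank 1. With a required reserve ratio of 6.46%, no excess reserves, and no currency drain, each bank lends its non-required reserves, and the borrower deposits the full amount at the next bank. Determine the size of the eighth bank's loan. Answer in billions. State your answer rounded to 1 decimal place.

¥3047.8 billion

Each bank lends a fraction (1 − rr) = 0.9354 of the deposit it receives, so Bank 8 receives 5200·0.9354^7 and lends 5200·0.9354^8 ≈ 3047.7705 billion.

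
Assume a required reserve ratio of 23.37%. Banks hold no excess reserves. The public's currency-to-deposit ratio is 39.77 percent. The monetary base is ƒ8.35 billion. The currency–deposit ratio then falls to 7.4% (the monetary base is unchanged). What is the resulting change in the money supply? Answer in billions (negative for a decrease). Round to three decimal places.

Initially m₁ = (1 + 0.3977) / (0.2337 + 0.3977) ≈ 2.21365, so M₁ = 2.21365 × 8.35 ≈ 18.484 billion.
After the change m₂ = (1 + 0.074) / (0.2337 + 0.074) ≈ 3.49041, so M₂ = 3.49041 × 8.35 ≈ 29.1449 billion.
ΔM = M₂ − M₁ = 29.1449 − 18.484 = 10.6609 billion.

ƒ10.661 billion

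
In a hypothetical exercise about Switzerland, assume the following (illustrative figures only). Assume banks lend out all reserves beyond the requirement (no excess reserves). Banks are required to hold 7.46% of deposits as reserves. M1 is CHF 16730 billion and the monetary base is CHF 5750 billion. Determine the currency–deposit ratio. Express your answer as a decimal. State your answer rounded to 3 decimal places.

0.410

Using m = M/MB = 16730/5750 ≈ 2.909565. From m = (1 + c)/(c + rr + e), rearranging gives 1 + c = m·(c + rr + e), so c·(1 − m) = m·(rr + e) − 1.
Hence c = [m·(rr + e) − 1]/(1 − m) = [2.909565 × (0.0746 + 0) − 1] / (1 − 2.909565) ≈ 0.410013.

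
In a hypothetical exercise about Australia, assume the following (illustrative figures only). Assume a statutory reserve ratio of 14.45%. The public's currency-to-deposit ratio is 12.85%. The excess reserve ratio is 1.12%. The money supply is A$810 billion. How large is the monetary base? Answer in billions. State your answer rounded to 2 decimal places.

A$203.99 billion

The money multiplier is m = (1 + c) / (rr + e + c) = (1 + 0.1285) / (0.1445 + 0.0112 + 0.1285) ≈ 3.970795.
MB = M / m = 810 / 3.970795 ≈ 203.9894 billion.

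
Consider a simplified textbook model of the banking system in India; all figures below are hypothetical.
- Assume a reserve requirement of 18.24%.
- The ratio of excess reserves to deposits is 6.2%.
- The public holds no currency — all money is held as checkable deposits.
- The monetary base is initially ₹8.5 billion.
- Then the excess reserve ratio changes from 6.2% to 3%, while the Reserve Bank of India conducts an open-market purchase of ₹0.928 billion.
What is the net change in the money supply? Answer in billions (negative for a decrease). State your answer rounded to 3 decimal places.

Before: m₁ = 1 / (0.1824 + 0.062) ≈ 4.09165, MB₁ = 8.5, so M₁ = 4.09165 × 8.5 ≈ 34.779 billion.
After: m₂ = 1 / (0.1824 + 0.03) ≈ 4.70810, MB₂ = 8.5 + 0.928 = 9.428, so M₂ = 4.70810 × 9.428 ≈ 44.388 billion.
ΔM = M₂ − M₁ = 44.388 − 34.779 = 9.609 billion.

₹9.609 billion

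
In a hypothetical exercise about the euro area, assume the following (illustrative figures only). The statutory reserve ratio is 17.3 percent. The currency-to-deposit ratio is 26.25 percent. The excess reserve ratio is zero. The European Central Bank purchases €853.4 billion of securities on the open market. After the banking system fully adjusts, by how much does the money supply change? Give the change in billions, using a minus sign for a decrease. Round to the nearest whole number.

€2474 billion

The money multiplier is m = (1 + c) / (rr + c) = (1 + 0.2625) / (0.173 + 0.2625) ≈ 2.8990.
The purchase adds 853.4 billion of base, so ΔM = m × ΔMB = 2.8990 × (+853.4) = 2474.0066 billion.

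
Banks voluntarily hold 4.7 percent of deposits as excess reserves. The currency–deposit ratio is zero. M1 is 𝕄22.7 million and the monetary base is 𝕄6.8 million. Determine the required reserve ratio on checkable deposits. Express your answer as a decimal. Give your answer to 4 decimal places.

0.2526

Using m = M/MB = 22.7/6.8 ≈ 3.338235. Since m = (1 + c)/(c + rr + e), the denominator satisfies c + rr + e = (1 + c)/m = (1 + 0) / 3.338235 ≈ 0.299559.
With c = 0 and e = 0.047, the required reserve ratio on checkable deposits is 0.299559 − 0 − 0.047 = 0.252559.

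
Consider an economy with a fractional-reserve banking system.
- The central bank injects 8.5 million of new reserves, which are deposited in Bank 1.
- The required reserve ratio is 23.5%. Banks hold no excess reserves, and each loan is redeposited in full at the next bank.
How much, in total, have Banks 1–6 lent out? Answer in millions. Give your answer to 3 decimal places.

22.124 million

Bank i lends (1 − rr)^i of the original deposit: Bank 1 lends 8.5·0.7650 = 6.5025, Bank 2 lends 8.5·0.7650² ≈ 4.9744, and so on.
Summing a geometric series: total = 8.5·[0.7650·(1 − 0.7650^6) / (1 − 0.7650)] ≈ 22.1242 million.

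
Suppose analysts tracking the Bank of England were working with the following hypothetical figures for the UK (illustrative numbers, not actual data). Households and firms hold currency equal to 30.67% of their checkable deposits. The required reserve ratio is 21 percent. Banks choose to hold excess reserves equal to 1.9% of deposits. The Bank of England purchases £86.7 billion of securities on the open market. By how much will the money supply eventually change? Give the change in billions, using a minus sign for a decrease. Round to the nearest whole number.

The money multiplier is m = (1 + c) / (rr + e + c) = (1 + 0.3067) / (0.21 + 0.019 + 0.3067) ≈ 2.4392.
The purchase adds 86.7 billion of base, so ΔM = m × ΔMB = 2.4392 × (+86.7) ≈ 211.4786 billion.

£211 billion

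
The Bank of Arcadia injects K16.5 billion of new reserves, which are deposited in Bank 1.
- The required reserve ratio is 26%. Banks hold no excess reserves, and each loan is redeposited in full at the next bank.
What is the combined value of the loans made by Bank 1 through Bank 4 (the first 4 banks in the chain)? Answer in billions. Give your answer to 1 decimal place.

Bank i lends (1 − rr)^i of the original deposit: Bank 1 lends 16.5·0.7400 = 12.2100, Bank 2 lends 16.5·0.7400² = 9.0354, and so on.
Summing a geometric series: total = 16.5·[0.7400·(1 − 0.7400^4) / (1 − 0.7400)] ≈ 32.8794 billion.

K32.9 billion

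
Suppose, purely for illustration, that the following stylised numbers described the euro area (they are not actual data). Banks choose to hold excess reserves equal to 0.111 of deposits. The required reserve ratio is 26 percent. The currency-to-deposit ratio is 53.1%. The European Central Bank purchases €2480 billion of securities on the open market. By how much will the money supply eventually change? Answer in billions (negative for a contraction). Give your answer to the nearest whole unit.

The money multiplier is m = (1 + c) / (rr + e + c) = (1 + 0.531) / (0.26 + 0.111 + 0.531) ≈ 1.69734.
The purchase adds 2480 billion of base, so ΔM = m × ΔMB = 1.69734 × (+2480) = 4209.4032 billion.

€4209 billion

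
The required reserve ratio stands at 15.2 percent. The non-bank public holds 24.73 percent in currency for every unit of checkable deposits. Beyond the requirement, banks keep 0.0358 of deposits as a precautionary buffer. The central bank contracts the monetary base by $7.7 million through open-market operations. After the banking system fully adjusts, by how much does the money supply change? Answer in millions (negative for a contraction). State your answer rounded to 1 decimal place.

The money multiplier is m = (1 + c) / (rr + e + c) = (1 + 0.2473) / (0.152 + 0.0358 + 0.2473) ≈ 2.8667.
The sale removes 7.7 million of base, so ΔM = m × ΔMB = 2.8667 × (−7.7) ≈ -22.0736 million.

-22.1 million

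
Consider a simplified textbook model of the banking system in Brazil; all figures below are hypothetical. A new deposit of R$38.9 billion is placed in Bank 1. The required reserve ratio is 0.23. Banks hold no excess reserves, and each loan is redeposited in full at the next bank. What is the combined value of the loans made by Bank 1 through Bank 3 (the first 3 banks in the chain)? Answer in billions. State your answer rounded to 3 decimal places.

R$70.776 billion

Bank i lends (1 − rr)^i of the original deposit: Bank 1 lends 38.9·0.7700 = 29.9530, Bank 2 lends 38.9·0.7700² ≈ 23.0638, and so on.
Summing a geometric series: total = 38.9·[0.7700·(1 − 0.7700^3) / (1 − 0.7700)] ≈ 70.7759 billion.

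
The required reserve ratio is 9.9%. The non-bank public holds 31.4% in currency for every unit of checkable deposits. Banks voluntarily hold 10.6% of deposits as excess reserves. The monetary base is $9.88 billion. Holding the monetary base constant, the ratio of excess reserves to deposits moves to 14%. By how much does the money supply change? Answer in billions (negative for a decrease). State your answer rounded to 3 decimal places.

-1.538 billion

Initially m₁ = (1 + 0.314) / (0.099 + 0.106 + 0.314) ≈ 2.53179, so M₁ = 2.53179 × 9.88 ≈ 25.0141 billion.
After the change m₂ = (1 + 0.314) / (0.099 + 0.14 + 0.314) ≈ 2.37613, so M₂ = 2.37613 × 9.88 ≈ 23.4762 billion.
ΔM = M₂ − M₁ = 23.4762 − 25.0141 = -1.5379 billion.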